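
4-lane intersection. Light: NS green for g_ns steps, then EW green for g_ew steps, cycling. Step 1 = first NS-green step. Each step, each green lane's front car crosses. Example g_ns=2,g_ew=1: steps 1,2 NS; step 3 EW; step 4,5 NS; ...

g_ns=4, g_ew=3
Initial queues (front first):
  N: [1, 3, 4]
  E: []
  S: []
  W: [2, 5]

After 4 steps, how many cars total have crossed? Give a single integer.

Step 1 [NS]: N:car1-GO,E:wait,S:empty,W:wait | queues: N=2 E=0 S=0 W=2
Step 2 [NS]: N:car3-GO,E:wait,S:empty,W:wait | queues: N=1 E=0 S=0 W=2
Step 3 [NS]: N:car4-GO,E:wait,S:empty,W:wait | queues: N=0 E=0 S=0 W=2
Step 4 [NS]: N:empty,E:wait,S:empty,W:wait | queues: N=0 E=0 S=0 W=2
Cars crossed by step 4: 3

Answer: 3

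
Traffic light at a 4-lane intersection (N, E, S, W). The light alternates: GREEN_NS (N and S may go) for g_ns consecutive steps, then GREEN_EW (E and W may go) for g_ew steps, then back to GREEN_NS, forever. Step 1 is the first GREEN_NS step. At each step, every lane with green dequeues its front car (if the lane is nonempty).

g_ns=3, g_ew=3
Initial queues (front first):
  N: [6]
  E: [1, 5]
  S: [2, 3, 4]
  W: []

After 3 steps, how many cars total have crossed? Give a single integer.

Answer: 4

Derivation:
Step 1 [NS]: N:car6-GO,E:wait,S:car2-GO,W:wait | queues: N=0 E=2 S=2 W=0
Step 2 [NS]: N:empty,E:wait,S:car3-GO,W:wait | queues: N=0 E=2 S=1 W=0
Step 3 [NS]: N:empty,E:wait,S:car4-GO,W:wait | queues: N=0 E=2 S=0 W=0
Cars crossed by step 3: 4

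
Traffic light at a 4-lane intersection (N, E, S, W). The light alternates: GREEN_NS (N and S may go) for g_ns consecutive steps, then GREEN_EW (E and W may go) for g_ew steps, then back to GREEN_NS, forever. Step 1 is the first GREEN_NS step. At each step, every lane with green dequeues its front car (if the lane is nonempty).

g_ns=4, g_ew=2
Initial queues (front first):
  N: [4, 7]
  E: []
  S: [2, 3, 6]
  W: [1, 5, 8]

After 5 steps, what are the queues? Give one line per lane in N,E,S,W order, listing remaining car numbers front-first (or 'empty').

Step 1 [NS]: N:car4-GO,E:wait,S:car2-GO,W:wait | queues: N=1 E=0 S=2 W=3
Step 2 [NS]: N:car7-GO,E:wait,S:car3-GO,W:wait | queues: N=0 E=0 S=1 W=3
Step 3 [NS]: N:empty,E:wait,S:car6-GO,W:wait | queues: N=0 E=0 S=0 W=3
Step 4 [NS]: N:empty,E:wait,S:empty,W:wait | queues: N=0 E=0 S=0 W=3
Step 5 [EW]: N:wait,E:empty,S:wait,W:car1-GO | queues: N=0 E=0 S=0 W=2

N: empty
E: empty
S: empty
W: 5 8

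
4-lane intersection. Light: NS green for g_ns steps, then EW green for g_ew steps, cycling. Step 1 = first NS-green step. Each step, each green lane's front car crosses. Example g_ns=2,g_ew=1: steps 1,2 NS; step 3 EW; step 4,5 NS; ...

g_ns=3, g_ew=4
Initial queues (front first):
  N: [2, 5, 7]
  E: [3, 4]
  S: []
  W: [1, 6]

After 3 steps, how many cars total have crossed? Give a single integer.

Answer: 3

Derivation:
Step 1 [NS]: N:car2-GO,E:wait,S:empty,W:wait | queues: N=2 E=2 S=0 W=2
Step 2 [NS]: N:car5-GO,E:wait,S:empty,W:wait | queues: N=1 E=2 S=0 W=2
Step 3 [NS]: N:car7-GO,E:wait,S:empty,W:wait | queues: N=0 E=2 S=0 W=2
Cars crossed by step 3: 3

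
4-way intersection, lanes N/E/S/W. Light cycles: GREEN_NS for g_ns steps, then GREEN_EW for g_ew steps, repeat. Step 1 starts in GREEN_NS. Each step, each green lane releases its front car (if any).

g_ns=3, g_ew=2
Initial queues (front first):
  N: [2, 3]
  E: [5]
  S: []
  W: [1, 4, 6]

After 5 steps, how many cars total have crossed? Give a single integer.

Step 1 [NS]: N:car2-GO,E:wait,S:empty,W:wait | queues: N=1 E=1 S=0 W=3
Step 2 [NS]: N:car3-GO,E:wait,S:empty,W:wait | queues: N=0 E=1 S=0 W=3
Step 3 [NS]: N:empty,E:wait,S:empty,W:wait | queues: N=0 E=1 S=0 W=3
Step 4 [EW]: N:wait,E:car5-GO,S:wait,W:car1-GO | queues: N=0 E=0 S=0 W=2
Step 5 [EW]: N:wait,E:empty,S:wait,W:car4-GO | queues: N=0 E=0 S=0 W=1
Cars crossed by step 5: 5

Answer: 5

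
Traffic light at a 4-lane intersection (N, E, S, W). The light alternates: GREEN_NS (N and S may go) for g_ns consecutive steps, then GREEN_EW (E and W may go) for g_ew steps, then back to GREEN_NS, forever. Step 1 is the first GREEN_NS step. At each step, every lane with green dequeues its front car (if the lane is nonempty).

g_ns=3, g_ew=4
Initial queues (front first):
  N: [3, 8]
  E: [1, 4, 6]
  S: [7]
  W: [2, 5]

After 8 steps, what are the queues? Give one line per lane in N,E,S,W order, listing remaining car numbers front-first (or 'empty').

Step 1 [NS]: N:car3-GO,E:wait,S:car7-GO,W:wait | queues: N=1 E=3 S=0 W=2
Step 2 [NS]: N:car8-GO,E:wait,S:empty,W:wait | queues: N=0 E=3 S=0 W=2
Step 3 [NS]: N:empty,E:wait,S:empty,W:wait | queues: N=0 E=3 S=0 W=2
Step 4 [EW]: N:wait,E:car1-GO,S:wait,W:car2-GO | queues: N=0 E=2 S=0 W=1
Step 5 [EW]: N:wait,E:car4-GO,S:wait,W:car5-GO | queues: N=0 E=1 S=0 W=0
Step 6 [EW]: N:wait,E:car6-GO,S:wait,W:empty | queues: N=0 E=0 S=0 W=0

N: empty
E: empty
S: empty
W: empty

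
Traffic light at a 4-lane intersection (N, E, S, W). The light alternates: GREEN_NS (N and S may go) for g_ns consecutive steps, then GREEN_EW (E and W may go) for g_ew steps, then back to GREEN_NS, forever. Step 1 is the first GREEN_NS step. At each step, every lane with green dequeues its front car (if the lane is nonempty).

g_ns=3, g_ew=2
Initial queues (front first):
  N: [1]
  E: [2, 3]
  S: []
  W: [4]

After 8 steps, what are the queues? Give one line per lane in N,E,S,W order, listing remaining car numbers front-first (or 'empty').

Step 1 [NS]: N:car1-GO,E:wait,S:empty,W:wait | queues: N=0 E=2 S=0 W=1
Step 2 [NS]: N:empty,E:wait,S:empty,W:wait | queues: N=0 E=2 S=0 W=1
Step 3 [NS]: N:empty,E:wait,S:empty,W:wait | queues: N=0 E=2 S=0 W=1
Step 4 [EW]: N:wait,E:car2-GO,S:wait,W:car4-GO | queues: N=0 E=1 S=0 W=0
Step 5 [EW]: N:wait,E:car3-GO,S:wait,W:empty | queues: N=0 E=0 S=0 W=0

N: empty
E: empty
S: empty
W: empty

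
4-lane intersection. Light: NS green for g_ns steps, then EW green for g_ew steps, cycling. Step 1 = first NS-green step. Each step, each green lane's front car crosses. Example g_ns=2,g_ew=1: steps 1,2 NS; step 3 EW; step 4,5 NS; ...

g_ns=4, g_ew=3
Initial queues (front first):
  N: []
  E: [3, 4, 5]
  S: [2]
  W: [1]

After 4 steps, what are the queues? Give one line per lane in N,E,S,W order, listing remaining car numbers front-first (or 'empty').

Step 1 [NS]: N:empty,E:wait,S:car2-GO,W:wait | queues: N=0 E=3 S=0 W=1
Step 2 [NS]: N:empty,E:wait,S:empty,W:wait | queues: N=0 E=3 S=0 W=1
Step 3 [NS]: N:empty,E:wait,S:empty,W:wait | queues: N=0 E=3 S=0 W=1
Step 4 [NS]: N:empty,E:wait,S:empty,W:wait | queues: N=0 E=3 S=0 W=1

N: empty
E: 3 4 5
S: empty
W: 1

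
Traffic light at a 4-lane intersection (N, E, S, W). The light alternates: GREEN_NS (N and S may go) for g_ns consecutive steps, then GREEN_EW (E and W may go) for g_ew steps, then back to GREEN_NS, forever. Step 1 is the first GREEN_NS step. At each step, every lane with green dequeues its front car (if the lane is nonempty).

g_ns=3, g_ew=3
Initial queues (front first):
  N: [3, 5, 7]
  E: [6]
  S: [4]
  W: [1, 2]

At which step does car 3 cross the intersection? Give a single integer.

Step 1 [NS]: N:car3-GO,E:wait,S:car4-GO,W:wait | queues: N=2 E=1 S=0 W=2
Step 2 [NS]: N:car5-GO,E:wait,S:empty,W:wait | queues: N=1 E=1 S=0 W=2
Step 3 [NS]: N:car7-GO,E:wait,S:empty,W:wait | queues: N=0 E=1 S=0 W=2
Step 4 [EW]: N:wait,E:car6-GO,S:wait,W:car1-GO | queues: N=0 E=0 S=0 W=1
Step 5 [EW]: N:wait,E:empty,S:wait,W:car2-GO | queues: N=0 E=0 S=0 W=0
Car 3 crosses at step 1

1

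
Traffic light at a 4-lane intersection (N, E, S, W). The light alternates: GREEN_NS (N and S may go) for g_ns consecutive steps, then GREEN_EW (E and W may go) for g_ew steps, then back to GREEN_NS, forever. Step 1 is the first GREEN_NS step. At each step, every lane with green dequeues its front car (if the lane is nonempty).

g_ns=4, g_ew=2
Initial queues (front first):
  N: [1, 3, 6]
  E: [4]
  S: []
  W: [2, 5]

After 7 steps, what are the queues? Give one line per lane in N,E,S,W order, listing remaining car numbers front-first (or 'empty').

Step 1 [NS]: N:car1-GO,E:wait,S:empty,W:wait | queues: N=2 E=1 S=0 W=2
Step 2 [NS]: N:car3-GO,E:wait,S:empty,W:wait | queues: N=1 E=1 S=0 W=2
Step 3 [NS]: N:car6-GO,E:wait,S:empty,W:wait | queues: N=0 E=1 S=0 W=2
Step 4 [NS]: N:empty,E:wait,S:empty,W:wait | queues: N=0 E=1 S=0 W=2
Step 5 [EW]: N:wait,E:car4-GO,S:wait,W:car2-GO | queues: N=0 E=0 S=0 W=1
Step 6 [EW]: N:wait,E:empty,S:wait,W:car5-GO | queues: N=0 E=0 S=0 W=0

N: empty
E: empty
S: empty
W: empty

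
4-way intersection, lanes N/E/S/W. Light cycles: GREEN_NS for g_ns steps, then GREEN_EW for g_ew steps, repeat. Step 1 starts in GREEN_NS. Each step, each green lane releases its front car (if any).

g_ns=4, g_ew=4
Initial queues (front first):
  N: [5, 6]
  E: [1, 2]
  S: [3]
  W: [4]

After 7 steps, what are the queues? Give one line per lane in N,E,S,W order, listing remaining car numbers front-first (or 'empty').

Step 1 [NS]: N:car5-GO,E:wait,S:car3-GO,W:wait | queues: N=1 E=2 S=0 W=1
Step 2 [NS]: N:car6-GO,E:wait,S:empty,W:wait | queues: N=0 E=2 S=0 W=1
Step 3 [NS]: N:empty,E:wait,S:empty,W:wait | queues: N=0 E=2 S=0 W=1
Step 4 [NS]: N:empty,E:wait,S:empty,W:wait | queues: N=0 E=2 S=0 W=1
Step 5 [EW]: N:wait,E:car1-GO,S:wait,W:car4-GO | queues: N=0 E=1 S=0 W=0
Step 6 [EW]: N:wait,E:car2-GO,S:wait,W:empty | queues: N=0 E=0 S=0 W=0

N: empty
E: empty
S: empty
W: empty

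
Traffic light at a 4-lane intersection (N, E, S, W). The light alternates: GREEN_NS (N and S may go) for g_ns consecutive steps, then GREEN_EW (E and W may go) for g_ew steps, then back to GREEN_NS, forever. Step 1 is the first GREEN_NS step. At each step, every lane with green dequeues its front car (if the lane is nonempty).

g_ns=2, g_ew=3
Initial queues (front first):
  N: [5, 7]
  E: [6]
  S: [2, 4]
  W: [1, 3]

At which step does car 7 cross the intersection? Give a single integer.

Step 1 [NS]: N:car5-GO,E:wait,S:car2-GO,W:wait | queues: N=1 E=1 S=1 W=2
Step 2 [NS]: N:car7-GO,E:wait,S:car4-GO,W:wait | queues: N=0 E=1 S=0 W=2
Step 3 [EW]: N:wait,E:car6-GO,S:wait,W:car1-GO | queues: N=0 E=0 S=0 W=1
Step 4 [EW]: N:wait,E:empty,S:wait,W:car3-GO | queues: N=0 E=0 S=0 W=0
Car 7 crosses at step 2

2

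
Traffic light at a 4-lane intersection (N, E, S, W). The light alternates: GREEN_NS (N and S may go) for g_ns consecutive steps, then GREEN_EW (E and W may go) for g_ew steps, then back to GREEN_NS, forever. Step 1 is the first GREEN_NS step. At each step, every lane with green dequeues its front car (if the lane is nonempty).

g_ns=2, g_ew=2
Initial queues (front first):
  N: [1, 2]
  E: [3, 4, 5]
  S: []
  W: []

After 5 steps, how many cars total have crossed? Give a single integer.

Step 1 [NS]: N:car1-GO,E:wait,S:empty,W:wait | queues: N=1 E=3 S=0 W=0
Step 2 [NS]: N:car2-GO,E:wait,S:empty,W:wait | queues: N=0 E=3 S=0 W=0
Step 3 [EW]: N:wait,E:car3-GO,S:wait,W:empty | queues: N=0 E=2 S=0 W=0
Step 4 [EW]: N:wait,E:car4-GO,S:wait,W:empty | queues: N=0 E=1 S=0 W=0
Step 5 [NS]: N:empty,E:wait,S:empty,W:wait | queues: N=0 E=1 S=0 W=0
Cars crossed by step 5: 4

Answer: 4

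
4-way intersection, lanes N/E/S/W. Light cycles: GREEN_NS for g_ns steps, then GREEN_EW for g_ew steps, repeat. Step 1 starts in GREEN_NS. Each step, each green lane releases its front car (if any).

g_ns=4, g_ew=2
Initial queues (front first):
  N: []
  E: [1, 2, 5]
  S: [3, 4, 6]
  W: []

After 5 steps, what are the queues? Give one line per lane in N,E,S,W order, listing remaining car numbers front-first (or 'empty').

Step 1 [NS]: N:empty,E:wait,S:car3-GO,W:wait | queues: N=0 E=3 S=2 W=0
Step 2 [NS]: N:empty,E:wait,S:car4-GO,W:wait | queues: N=0 E=3 S=1 W=0
Step 3 [NS]: N:empty,E:wait,S:car6-GO,W:wait | queues: N=0 E=3 S=0 W=0
Step 4 [NS]: N:empty,E:wait,S:empty,W:wait | queues: N=0 E=3 S=0 W=0
Step 5 [EW]: N:wait,E:car1-GO,S:wait,W:empty | queues: N=0 E=2 S=0 W=0

N: empty
E: 2 5
S: empty
W: empty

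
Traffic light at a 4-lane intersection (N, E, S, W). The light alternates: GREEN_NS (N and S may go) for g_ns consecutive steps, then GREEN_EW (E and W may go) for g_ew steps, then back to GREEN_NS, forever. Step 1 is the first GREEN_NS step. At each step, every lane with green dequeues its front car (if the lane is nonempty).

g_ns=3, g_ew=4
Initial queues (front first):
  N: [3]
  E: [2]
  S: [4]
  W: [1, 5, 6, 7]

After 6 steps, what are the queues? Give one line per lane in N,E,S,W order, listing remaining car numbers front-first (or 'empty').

Step 1 [NS]: N:car3-GO,E:wait,S:car4-GO,W:wait | queues: N=0 E=1 S=0 W=4
Step 2 [NS]: N:empty,E:wait,S:empty,W:wait | queues: N=0 E=1 S=0 W=4
Step 3 [NS]: N:empty,E:wait,S:empty,W:wait | queues: N=0 E=1 S=0 W=4
Step 4 [EW]: N:wait,E:car2-GO,S:wait,W:car1-GO | queues: N=0 E=0 S=0 W=3
Step 5 [EW]: N:wait,E:empty,S:wait,W:car5-GO | queues: N=0 E=0 S=0 W=2
Step 6 [EW]: N:wait,E:empty,S:wait,W:car6-GO | queues: N=0 E=0 S=0 W=1

N: empty
E: empty
S: empty
W: 7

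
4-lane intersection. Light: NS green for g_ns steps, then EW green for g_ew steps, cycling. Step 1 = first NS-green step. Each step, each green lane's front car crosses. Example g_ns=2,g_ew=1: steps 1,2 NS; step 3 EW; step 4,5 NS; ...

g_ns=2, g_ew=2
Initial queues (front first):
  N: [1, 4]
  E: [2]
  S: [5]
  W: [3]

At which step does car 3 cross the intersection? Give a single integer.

Step 1 [NS]: N:car1-GO,E:wait,S:car5-GO,W:wait | queues: N=1 E=1 S=0 W=1
Step 2 [NS]: N:car4-GO,E:wait,S:empty,W:wait | queues: N=0 E=1 S=0 W=1
Step 3 [EW]: N:wait,E:car2-GO,S:wait,W:car3-GO | queues: N=0 E=0 S=0 W=0
Car 3 crosses at step 3

3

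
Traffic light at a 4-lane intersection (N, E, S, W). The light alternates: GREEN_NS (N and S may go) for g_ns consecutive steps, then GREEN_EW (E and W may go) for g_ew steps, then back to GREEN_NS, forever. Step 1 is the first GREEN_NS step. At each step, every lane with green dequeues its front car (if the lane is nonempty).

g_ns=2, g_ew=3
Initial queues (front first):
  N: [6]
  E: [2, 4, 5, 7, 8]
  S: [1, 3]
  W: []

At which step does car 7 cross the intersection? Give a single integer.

Step 1 [NS]: N:car6-GO,E:wait,S:car1-GO,W:wait | queues: N=0 E=5 S=1 W=0
Step 2 [NS]: N:empty,E:wait,S:car3-GO,W:wait | queues: N=0 E=5 S=0 W=0
Step 3 [EW]: N:wait,E:car2-GO,S:wait,W:empty | queues: N=0 E=4 S=0 W=0
Step 4 [EW]: N:wait,E:car4-GO,S:wait,W:empty | queues: N=0 E=3 S=0 W=0
Step 5 [EW]: N:wait,E:car5-GO,S:wait,W:empty | queues: N=0 E=2 S=0 W=0
Step 6 [NS]: N:empty,E:wait,S:empty,W:wait | queues: N=0 E=2 S=0 W=0
Step 7 [NS]: N:empty,E:wait,S:empty,W:wait | queues: N=0 E=2 S=0 W=0
Step 8 [EW]: N:wait,E:car7-GO,S:wait,W:empty | queues: N=0 E=1 S=0 W=0
Step 9 [EW]: N:wait,E:car8-GO,S:wait,W:empty | queues: N=0 E=0 S=0 W=0
Car 7 crosses at step 8

8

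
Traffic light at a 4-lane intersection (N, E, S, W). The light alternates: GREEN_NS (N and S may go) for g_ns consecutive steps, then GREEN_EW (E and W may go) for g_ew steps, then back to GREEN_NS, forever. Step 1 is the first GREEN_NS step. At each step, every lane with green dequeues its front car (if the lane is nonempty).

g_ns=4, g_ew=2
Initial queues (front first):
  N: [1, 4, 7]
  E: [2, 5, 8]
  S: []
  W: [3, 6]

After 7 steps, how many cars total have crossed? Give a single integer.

Answer: 7

Derivation:
Step 1 [NS]: N:car1-GO,E:wait,S:empty,W:wait | queues: N=2 E=3 S=0 W=2
Step 2 [NS]: N:car4-GO,E:wait,S:empty,W:wait | queues: N=1 E=3 S=0 W=2
Step 3 [NS]: N:car7-GO,E:wait,S:empty,W:wait | queues: N=0 E=3 S=0 W=2
Step 4 [NS]: N:empty,E:wait,S:empty,W:wait | queues: N=0 E=3 S=0 W=2
Step 5 [EW]: N:wait,E:car2-GO,S:wait,W:car3-GO | queues: N=0 E=2 S=0 W=1
Step 6 [EW]: N:wait,E:car5-GO,S:wait,W:car6-GO | queues: N=0 E=1 S=0 W=0
Step 7 [NS]: N:empty,E:wait,S:empty,W:wait | queues: N=0 E=1 S=0 W=0
Cars crossed by step 7: 7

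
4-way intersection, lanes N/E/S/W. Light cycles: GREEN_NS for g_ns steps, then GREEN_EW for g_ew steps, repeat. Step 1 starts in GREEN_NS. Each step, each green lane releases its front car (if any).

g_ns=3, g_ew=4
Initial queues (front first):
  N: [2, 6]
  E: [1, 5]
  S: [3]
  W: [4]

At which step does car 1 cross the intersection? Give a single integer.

Step 1 [NS]: N:car2-GO,E:wait,S:car3-GO,W:wait | queues: N=1 E=2 S=0 W=1
Step 2 [NS]: N:car6-GO,E:wait,S:empty,W:wait | queues: N=0 E=2 S=0 W=1
Step 3 [NS]: N:empty,E:wait,S:empty,W:wait | queues: N=0 E=2 S=0 W=1
Step 4 [EW]: N:wait,E:car1-GO,S:wait,W:car4-GO | queues: N=0 E=1 S=0 W=0
Step 5 [EW]: N:wait,E:car5-GO,S:wait,W:empty | queues: N=0 E=0 S=0 W=0
Car 1 crosses at step 4

4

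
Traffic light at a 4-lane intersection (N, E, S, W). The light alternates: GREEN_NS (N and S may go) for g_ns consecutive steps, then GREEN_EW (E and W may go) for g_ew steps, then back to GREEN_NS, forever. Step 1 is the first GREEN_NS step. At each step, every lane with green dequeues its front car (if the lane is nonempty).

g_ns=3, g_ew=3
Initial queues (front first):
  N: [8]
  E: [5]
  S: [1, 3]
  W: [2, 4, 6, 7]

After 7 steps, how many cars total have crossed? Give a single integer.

Step 1 [NS]: N:car8-GO,E:wait,S:car1-GO,W:wait | queues: N=0 E=1 S=1 W=4
Step 2 [NS]: N:empty,E:wait,S:car3-GO,W:wait | queues: N=0 E=1 S=0 W=4
Step 3 [NS]: N:empty,E:wait,S:empty,W:wait | queues: N=0 E=1 S=0 W=4
Step 4 [EW]: N:wait,E:car5-GO,S:wait,W:car2-GO | queues: N=0 E=0 S=0 W=3
Step 5 [EW]: N:wait,E:empty,S:wait,W:car4-GO | queues: N=0 E=0 S=0 W=2
Step 6 [EW]: N:wait,E:empty,S:wait,W:car6-GO | queues: N=0 E=0 S=0 W=1
Step 7 [NS]: N:empty,E:wait,S:empty,W:wait | queues: N=0 E=0 S=0 W=1
Cars crossed by step 7: 7

Answer: 7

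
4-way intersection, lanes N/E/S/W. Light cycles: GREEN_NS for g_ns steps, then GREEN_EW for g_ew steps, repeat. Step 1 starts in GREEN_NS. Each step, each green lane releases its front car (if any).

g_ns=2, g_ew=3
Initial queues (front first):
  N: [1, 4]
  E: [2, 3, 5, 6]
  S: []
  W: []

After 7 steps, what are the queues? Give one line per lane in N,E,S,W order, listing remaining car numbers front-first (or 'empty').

Step 1 [NS]: N:car1-GO,E:wait,S:empty,W:wait | queues: N=1 E=4 S=0 W=0
Step 2 [NS]: N:car4-GO,E:wait,S:empty,W:wait | queues: N=0 E=4 S=0 W=0
Step 3 [EW]: N:wait,E:car2-GO,S:wait,W:empty | queues: N=0 E=3 S=0 W=0
Step 4 [EW]: N:wait,E:car3-GO,S:wait,W:empty | queues: N=0 E=2 S=0 W=0
Step 5 [EW]: N:wait,E:car5-GO,S:wait,W:empty | queues: N=0 E=1 S=0 W=0
Step 6 [NS]: N:empty,E:wait,S:empty,W:wait | queues: N=0 E=1 S=0 W=0
Step 7 [NS]: N:empty,E:wait,S:empty,W:wait | queues: N=0 E=1 S=0 W=0

N: empty
E: 6
S: empty
W: empty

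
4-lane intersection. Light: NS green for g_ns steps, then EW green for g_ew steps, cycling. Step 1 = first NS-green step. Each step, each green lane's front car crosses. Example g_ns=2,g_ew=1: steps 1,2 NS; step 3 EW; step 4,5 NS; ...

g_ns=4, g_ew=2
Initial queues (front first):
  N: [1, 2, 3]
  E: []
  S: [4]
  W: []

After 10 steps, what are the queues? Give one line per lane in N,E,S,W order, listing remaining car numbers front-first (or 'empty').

Step 1 [NS]: N:car1-GO,E:wait,S:car4-GO,W:wait | queues: N=2 E=0 S=0 W=0
Step 2 [NS]: N:car2-GO,E:wait,S:empty,W:wait | queues: N=1 E=0 S=0 W=0
Step 3 [NS]: N:car3-GO,E:wait,S:empty,W:wait | queues: N=0 E=0 S=0 W=0

N: empty
E: empty
S: empty
W: empty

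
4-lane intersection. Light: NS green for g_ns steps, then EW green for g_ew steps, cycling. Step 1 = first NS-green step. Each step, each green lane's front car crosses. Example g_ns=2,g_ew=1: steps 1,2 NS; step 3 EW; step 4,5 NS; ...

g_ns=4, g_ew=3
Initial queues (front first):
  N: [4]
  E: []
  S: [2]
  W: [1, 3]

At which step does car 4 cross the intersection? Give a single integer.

Step 1 [NS]: N:car4-GO,E:wait,S:car2-GO,W:wait | queues: N=0 E=0 S=0 W=2
Step 2 [NS]: N:empty,E:wait,S:empty,W:wait | queues: N=0 E=0 S=0 W=2
Step 3 [NS]: N:empty,E:wait,S:empty,W:wait | queues: N=0 E=0 S=0 W=2
Step 4 [NS]: N:empty,E:wait,S:empty,W:wait | queues: N=0 E=0 S=0 W=2
Step 5 [EW]: N:wait,E:empty,S:wait,W:car1-GO | queues: N=0 E=0 S=0 W=1
Step 6 [EW]: N:wait,E:empty,S:wait,W:car3-GO | queues: N=0 E=0 S=0 W=0
Car 4 crosses at step 1

1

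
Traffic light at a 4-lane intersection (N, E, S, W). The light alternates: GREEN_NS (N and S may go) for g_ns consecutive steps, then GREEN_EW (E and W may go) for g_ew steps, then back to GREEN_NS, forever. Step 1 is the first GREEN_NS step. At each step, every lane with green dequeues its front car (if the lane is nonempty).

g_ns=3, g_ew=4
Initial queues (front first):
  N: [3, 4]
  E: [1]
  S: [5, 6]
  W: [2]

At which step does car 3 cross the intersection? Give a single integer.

Step 1 [NS]: N:car3-GO,E:wait,S:car5-GO,W:wait | queues: N=1 E=1 S=1 W=1
Step 2 [NS]: N:car4-GO,E:wait,S:car6-GO,W:wait | queues: N=0 E=1 S=0 W=1
Step 3 [NS]: N:empty,E:wait,S:empty,W:wait | queues: N=0 E=1 S=0 W=1
Step 4 [EW]: N:wait,E:car1-GO,S:wait,W:car2-GO | queues: N=0 E=0 S=0 W=0
Car 3 crosses at step 1

1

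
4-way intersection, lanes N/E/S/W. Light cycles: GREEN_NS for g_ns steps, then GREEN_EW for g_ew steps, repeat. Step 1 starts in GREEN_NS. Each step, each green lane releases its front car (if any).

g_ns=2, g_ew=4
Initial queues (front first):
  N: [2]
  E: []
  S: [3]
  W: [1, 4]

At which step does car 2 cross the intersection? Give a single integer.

Step 1 [NS]: N:car2-GO,E:wait,S:car3-GO,W:wait | queues: N=0 E=0 S=0 W=2
Step 2 [NS]: N:empty,E:wait,S:empty,W:wait | queues: N=0 E=0 S=0 W=2
Step 3 [EW]: N:wait,E:empty,S:wait,W:car1-GO | queues: N=0 E=0 S=0 W=1
Step 4 [EW]: N:wait,E:empty,S:wait,W:car4-GO | queues: N=0 E=0 S=0 W=0
Car 2 crosses at step 1

1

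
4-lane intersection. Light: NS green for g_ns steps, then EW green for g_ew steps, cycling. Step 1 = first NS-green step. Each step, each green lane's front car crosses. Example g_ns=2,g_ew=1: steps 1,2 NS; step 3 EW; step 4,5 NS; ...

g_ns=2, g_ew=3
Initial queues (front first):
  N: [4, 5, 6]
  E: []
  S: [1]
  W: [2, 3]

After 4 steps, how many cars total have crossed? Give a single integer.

Step 1 [NS]: N:car4-GO,E:wait,S:car1-GO,W:wait | queues: N=2 E=0 S=0 W=2
Step 2 [NS]: N:car5-GO,E:wait,S:empty,W:wait | queues: N=1 E=0 S=0 W=2
Step 3 [EW]: N:wait,E:empty,S:wait,W:car2-GO | queues: N=1 E=0 S=0 W=1
Step 4 [EW]: N:wait,E:empty,S:wait,W:car3-GO | queues: N=1 E=0 S=0 W=0
Cars crossed by step 4: 5

Answer: 5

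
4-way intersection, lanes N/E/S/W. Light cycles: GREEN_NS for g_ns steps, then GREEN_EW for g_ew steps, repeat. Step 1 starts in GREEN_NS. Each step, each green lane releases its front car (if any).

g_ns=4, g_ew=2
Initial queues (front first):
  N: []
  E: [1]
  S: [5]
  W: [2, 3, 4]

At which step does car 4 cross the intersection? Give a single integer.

Step 1 [NS]: N:empty,E:wait,S:car5-GO,W:wait | queues: N=0 E=1 S=0 W=3
Step 2 [NS]: N:empty,E:wait,S:empty,W:wait | queues: N=0 E=1 S=0 W=3
Step 3 [NS]: N:empty,E:wait,S:empty,W:wait | queues: N=0 E=1 S=0 W=3
Step 4 [NS]: N:empty,E:wait,S:empty,W:wait | queues: N=0 E=1 S=0 W=3
Step 5 [EW]: N:wait,E:car1-GO,S:wait,W:car2-GO | queues: N=0 E=0 S=0 W=2
Step 6 [EW]: N:wait,E:empty,S:wait,W:car3-GO | queues: N=0 E=0 S=0 W=1
Step 7 [NS]: N:empty,E:wait,S:empty,W:wait | queues: N=0 E=0 S=0 W=1
Step 8 [NS]: N:empty,E:wait,S:empty,W:wait | queues: N=0 E=0 S=0 W=1
Step 9 [NS]: N:empty,E:wait,S:empty,W:wait | queues: N=0 E=0 S=0 W=1
Step 10 [NS]: N:empty,E:wait,S:empty,W:wait | queues: N=0 E=0 S=0 W=1
Step 11 [EW]: N:wait,E:empty,S:wait,W:car4-GO | queues: N=0 E=0 S=0 W=0
Car 4 crosses at step 11

11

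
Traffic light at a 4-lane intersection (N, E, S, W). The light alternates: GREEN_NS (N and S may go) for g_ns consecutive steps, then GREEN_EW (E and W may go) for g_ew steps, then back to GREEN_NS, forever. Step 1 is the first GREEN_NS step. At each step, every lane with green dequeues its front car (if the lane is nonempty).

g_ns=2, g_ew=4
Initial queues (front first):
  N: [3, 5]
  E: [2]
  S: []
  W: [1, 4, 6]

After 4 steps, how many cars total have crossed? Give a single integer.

Step 1 [NS]: N:car3-GO,E:wait,S:empty,W:wait | queues: N=1 E=1 S=0 W=3
Step 2 [NS]: N:car5-GO,E:wait,S:empty,W:wait | queues: N=0 E=1 S=0 W=3
Step 3 [EW]: N:wait,E:car2-GO,S:wait,W:car1-GO | queues: N=0 E=0 S=0 W=2
Step 4 [EW]: N:wait,E:empty,S:wait,W:car4-GO | queues: N=0 E=0 S=0 W=1
Cars crossed by step 4: 5

Answer: 5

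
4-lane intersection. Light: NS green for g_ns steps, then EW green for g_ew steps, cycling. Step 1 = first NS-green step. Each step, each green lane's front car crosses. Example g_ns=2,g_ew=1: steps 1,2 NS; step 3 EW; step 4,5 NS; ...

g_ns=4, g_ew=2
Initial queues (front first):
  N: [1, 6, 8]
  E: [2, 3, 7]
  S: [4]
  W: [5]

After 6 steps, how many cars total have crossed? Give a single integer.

Step 1 [NS]: N:car1-GO,E:wait,S:car4-GO,W:wait | queues: N=2 E=3 S=0 W=1
Step 2 [NS]: N:car6-GO,E:wait,S:empty,W:wait | queues: N=1 E=3 S=0 W=1
Step 3 [NS]: N:car8-GO,E:wait,S:empty,W:wait | queues: N=0 E=3 S=0 W=1
Step 4 [NS]: N:empty,E:wait,S:empty,W:wait | queues: N=0 E=3 S=0 W=1
Step 5 [EW]: N:wait,E:car2-GO,S:wait,W:car5-GO | queues: N=0 E=2 S=0 W=0
Step 6 [EW]: N:wait,E:car3-GO,S:wait,W:empty | queues: N=0 E=1 S=0 W=0
Cars crossed by step 6: 7

Answer: 7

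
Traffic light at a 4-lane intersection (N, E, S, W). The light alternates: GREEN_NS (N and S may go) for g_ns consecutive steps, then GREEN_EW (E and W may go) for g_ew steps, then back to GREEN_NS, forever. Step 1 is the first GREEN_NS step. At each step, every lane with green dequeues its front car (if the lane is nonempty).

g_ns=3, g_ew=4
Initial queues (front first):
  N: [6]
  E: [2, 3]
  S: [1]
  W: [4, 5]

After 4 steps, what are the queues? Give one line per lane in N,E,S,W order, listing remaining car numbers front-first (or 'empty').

Step 1 [NS]: N:car6-GO,E:wait,S:car1-GO,W:wait | queues: N=0 E=2 S=0 W=2
Step 2 [NS]: N:empty,E:wait,S:empty,W:wait | queues: N=0 E=2 S=0 W=2
Step 3 [NS]: N:empty,E:wait,S:empty,W:wait | queues: N=0 E=2 S=0 W=2
Step 4 [EW]: N:wait,E:car2-GO,S:wait,W:car4-GO | queues: N=0 E=1 S=0 W=1

N: empty
E: 3
S: empty
W: 5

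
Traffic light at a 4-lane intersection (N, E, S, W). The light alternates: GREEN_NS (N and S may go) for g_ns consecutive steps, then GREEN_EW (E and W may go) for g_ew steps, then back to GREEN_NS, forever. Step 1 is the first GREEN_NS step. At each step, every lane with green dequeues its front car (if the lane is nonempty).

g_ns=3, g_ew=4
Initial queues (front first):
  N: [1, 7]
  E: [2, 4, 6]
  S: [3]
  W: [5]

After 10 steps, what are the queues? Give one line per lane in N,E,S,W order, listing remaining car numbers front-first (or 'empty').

Step 1 [NS]: N:car1-GO,E:wait,S:car3-GO,W:wait | queues: N=1 E=3 S=0 W=1
Step 2 [NS]: N:car7-GO,E:wait,S:empty,W:wait | queues: N=0 E=3 S=0 W=1
Step 3 [NS]: N:empty,E:wait,S:empty,W:wait | queues: N=0 E=3 S=0 W=1
Step 4 [EW]: N:wait,E:car2-GO,S:wait,W:car5-GO | queues: N=0 E=2 S=0 W=0
Step 5 [EW]: N:wait,E:car4-GO,S:wait,W:empty | queues: N=0 E=1 S=0 W=0
Step 6 [EW]: N:wait,E:car6-GO,S:wait,W:empty | queues: N=0 E=0 S=0 W=0

N: empty
E: empty
S: empty
W: empty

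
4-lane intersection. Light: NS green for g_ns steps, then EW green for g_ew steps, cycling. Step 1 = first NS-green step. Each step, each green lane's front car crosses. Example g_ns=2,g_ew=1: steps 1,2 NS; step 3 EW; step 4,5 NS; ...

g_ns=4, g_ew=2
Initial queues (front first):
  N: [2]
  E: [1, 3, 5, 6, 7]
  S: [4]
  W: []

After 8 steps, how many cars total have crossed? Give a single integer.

Answer: 4

Derivation:
Step 1 [NS]: N:car2-GO,E:wait,S:car4-GO,W:wait | queues: N=0 E=5 S=0 W=0
Step 2 [NS]: N:empty,E:wait,S:empty,W:wait | queues: N=0 E=5 S=0 W=0
Step 3 [NS]: N:empty,E:wait,S:empty,W:wait | queues: N=0 E=5 S=0 W=0
Step 4 [NS]: N:empty,E:wait,S:empty,W:wait | queues: N=0 E=5 S=0 W=0
Step 5 [EW]: N:wait,E:car1-GO,S:wait,W:empty | queues: N=0 E=4 S=0 W=0
Step 6 [EW]: N:wait,E:car3-GO,S:wait,W:empty | queues: N=0 E=3 S=0 W=0
Step 7 [NS]: N:empty,E:wait,S:empty,W:wait | queues: N=0 E=3 S=0 W=0
Step 8 [NS]: N:empty,E:wait,S:empty,W:wait | queues: N=0 E=3 S=0 W=0
Cars crossed by step 8: 4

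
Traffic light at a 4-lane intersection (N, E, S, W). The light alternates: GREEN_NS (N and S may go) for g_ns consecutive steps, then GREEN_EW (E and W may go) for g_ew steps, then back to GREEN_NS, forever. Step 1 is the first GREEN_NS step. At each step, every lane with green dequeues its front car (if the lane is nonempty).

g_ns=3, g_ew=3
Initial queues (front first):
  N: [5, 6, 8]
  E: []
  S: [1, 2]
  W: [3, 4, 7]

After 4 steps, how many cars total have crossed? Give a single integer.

Answer: 6

Derivation:
Step 1 [NS]: N:car5-GO,E:wait,S:car1-GO,W:wait | queues: N=2 E=0 S=1 W=3
Step 2 [NS]: N:car6-GO,E:wait,S:car2-GO,W:wait | queues: N=1 E=0 S=0 W=3
Step 3 [NS]: N:car8-GO,E:wait,S:empty,W:wait | queues: N=0 E=0 S=0 W=3
Step 4 [EW]: N:wait,E:empty,S:wait,W:car3-GO | queues: N=0 E=0 S=0 W=2
Cars crossed by step 4: 6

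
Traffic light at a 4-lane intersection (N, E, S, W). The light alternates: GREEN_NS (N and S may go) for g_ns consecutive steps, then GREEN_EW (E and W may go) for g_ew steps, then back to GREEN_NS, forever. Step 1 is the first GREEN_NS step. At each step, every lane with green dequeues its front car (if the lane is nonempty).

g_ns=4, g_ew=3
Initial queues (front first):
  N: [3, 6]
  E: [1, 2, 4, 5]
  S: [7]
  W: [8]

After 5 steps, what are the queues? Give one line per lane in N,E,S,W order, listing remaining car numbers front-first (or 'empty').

Step 1 [NS]: N:car3-GO,E:wait,S:car7-GO,W:wait | queues: N=1 E=4 S=0 W=1
Step 2 [NS]: N:car6-GO,E:wait,S:empty,W:wait | queues: N=0 E=4 S=0 W=1
Step 3 [NS]: N:empty,E:wait,S:empty,W:wait | queues: N=0 E=4 S=0 W=1
Step 4 [NS]: N:empty,E:wait,S:empty,W:wait | queues: N=0 E=4 S=0 W=1
Step 5 [EW]: N:wait,E:car1-GO,S:wait,W:car8-GO | queues: N=0 E=3 S=0 W=0

N: empty
E: 2 4 5
S: empty
W: empty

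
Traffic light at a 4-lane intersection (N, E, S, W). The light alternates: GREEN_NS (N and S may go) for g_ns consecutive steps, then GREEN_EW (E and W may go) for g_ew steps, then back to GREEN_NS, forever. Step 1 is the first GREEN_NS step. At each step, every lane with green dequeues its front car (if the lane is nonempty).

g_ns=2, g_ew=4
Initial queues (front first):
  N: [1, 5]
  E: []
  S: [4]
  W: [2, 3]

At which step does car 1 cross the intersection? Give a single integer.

Step 1 [NS]: N:car1-GO,E:wait,S:car4-GO,W:wait | queues: N=1 E=0 S=0 W=2
Step 2 [NS]: N:car5-GO,E:wait,S:empty,W:wait | queues: N=0 E=0 S=0 W=2
Step 3 [EW]: N:wait,E:empty,S:wait,W:car2-GO | queues: N=0 E=0 S=0 W=1
Step 4 [EW]: N:wait,E:empty,S:wait,W:car3-GO | queues: N=0 E=0 S=0 W=0
Car 1 crosses at step 1

1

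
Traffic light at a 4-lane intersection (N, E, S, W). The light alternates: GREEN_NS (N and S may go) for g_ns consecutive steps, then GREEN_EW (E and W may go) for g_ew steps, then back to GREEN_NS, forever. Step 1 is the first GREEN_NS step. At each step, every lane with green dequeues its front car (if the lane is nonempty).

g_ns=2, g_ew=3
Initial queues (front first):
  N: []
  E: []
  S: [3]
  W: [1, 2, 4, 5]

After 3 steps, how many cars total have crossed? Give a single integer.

Step 1 [NS]: N:empty,E:wait,S:car3-GO,W:wait | queues: N=0 E=0 S=0 W=4
Step 2 [NS]: N:empty,E:wait,S:empty,W:wait | queues: N=0 E=0 S=0 W=4
Step 3 [EW]: N:wait,E:empty,S:wait,W:car1-GO | queues: N=0 E=0 S=0 W=3
Cars crossed by step 3: 2

Answer: 2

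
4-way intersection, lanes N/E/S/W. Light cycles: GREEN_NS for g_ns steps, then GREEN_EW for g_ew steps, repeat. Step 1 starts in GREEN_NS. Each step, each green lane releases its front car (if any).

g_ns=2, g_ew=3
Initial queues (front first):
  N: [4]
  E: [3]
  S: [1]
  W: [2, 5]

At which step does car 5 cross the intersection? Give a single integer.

Step 1 [NS]: N:car4-GO,E:wait,S:car1-GO,W:wait | queues: N=0 E=1 S=0 W=2
Step 2 [NS]: N:empty,E:wait,S:empty,W:wait | queues: N=0 E=1 S=0 W=2
Step 3 [EW]: N:wait,E:car3-GO,S:wait,W:car2-GO | queues: N=0 E=0 S=0 W=1
Step 4 [EW]: N:wait,E:empty,S:wait,W:car5-GO | queues: N=0 E=0 S=0 W=0
Car 5 crosses at step 4

4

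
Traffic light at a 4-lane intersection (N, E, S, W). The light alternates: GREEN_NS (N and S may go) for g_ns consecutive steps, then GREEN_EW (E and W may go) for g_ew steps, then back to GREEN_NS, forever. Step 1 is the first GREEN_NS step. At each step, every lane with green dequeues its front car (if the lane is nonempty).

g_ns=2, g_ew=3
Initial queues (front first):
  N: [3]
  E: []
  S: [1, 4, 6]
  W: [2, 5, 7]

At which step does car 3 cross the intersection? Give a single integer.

Step 1 [NS]: N:car3-GO,E:wait,S:car1-GO,W:wait | queues: N=0 E=0 S=2 W=3
Step 2 [NS]: N:empty,E:wait,S:car4-GO,W:wait | queues: N=0 E=0 S=1 W=3
Step 3 [EW]: N:wait,E:empty,S:wait,W:car2-GO | queues: N=0 E=0 S=1 W=2
Step 4 [EW]: N:wait,E:empty,S:wait,W:car5-GO | queues: N=0 E=0 S=1 W=1
Step 5 [EW]: N:wait,E:empty,S:wait,W:car7-GO | queues: N=0 E=0 S=1 W=0
Step 6 [NS]: N:empty,E:wait,S:car6-GO,W:wait | queues: N=0 E=0 S=0 W=0
Car 3 crosses at step 1

1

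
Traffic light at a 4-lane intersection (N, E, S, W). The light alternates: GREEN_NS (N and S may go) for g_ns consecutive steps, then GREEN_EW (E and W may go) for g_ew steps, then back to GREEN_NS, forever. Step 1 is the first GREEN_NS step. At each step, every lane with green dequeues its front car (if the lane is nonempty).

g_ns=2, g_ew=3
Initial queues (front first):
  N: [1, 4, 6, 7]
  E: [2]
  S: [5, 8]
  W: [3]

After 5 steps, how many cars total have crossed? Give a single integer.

Answer: 6

Derivation:
Step 1 [NS]: N:car1-GO,E:wait,S:car5-GO,W:wait | queues: N=3 E=1 S=1 W=1
Step 2 [NS]: N:car4-GO,E:wait,S:car8-GO,W:wait | queues: N=2 E=1 S=0 W=1
Step 3 [EW]: N:wait,E:car2-GO,S:wait,W:car3-GO | queues: N=2 E=0 S=0 W=0
Step 4 [EW]: N:wait,E:empty,S:wait,W:empty | queues: N=2 E=0 S=0 W=0
Step 5 [EW]: N:wait,E:empty,S:wait,W:empty | queues: N=2 E=0 S=0 W=0
Cars crossed by step 5: 6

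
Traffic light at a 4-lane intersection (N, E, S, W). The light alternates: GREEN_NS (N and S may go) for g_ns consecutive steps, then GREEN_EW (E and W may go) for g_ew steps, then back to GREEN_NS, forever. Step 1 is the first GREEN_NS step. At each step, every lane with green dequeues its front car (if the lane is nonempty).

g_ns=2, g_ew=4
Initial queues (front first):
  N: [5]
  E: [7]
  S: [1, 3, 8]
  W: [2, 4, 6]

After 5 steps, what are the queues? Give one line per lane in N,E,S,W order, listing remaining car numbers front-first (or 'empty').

Step 1 [NS]: N:car5-GO,E:wait,S:car1-GO,W:wait | queues: N=0 E=1 S=2 W=3
Step 2 [NS]: N:empty,E:wait,S:car3-GO,W:wait | queues: N=0 E=1 S=1 W=3
Step 3 [EW]: N:wait,E:car7-GO,S:wait,W:car2-GO | queues: N=0 E=0 S=1 W=2
Step 4 [EW]: N:wait,E:empty,S:wait,W:car4-GO | queues: N=0 E=0 S=1 W=1
Step 5 [EW]: N:wait,E:empty,S:wait,W:car6-GO | queues: N=0 E=0 S=1 W=0

N: empty
E: empty
S: 8
W: empty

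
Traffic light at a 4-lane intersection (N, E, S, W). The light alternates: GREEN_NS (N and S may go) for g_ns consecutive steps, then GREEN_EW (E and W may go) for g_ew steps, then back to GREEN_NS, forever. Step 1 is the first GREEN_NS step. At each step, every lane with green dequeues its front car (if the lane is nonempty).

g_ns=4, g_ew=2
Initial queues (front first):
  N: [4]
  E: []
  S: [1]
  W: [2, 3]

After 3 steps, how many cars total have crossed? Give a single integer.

Step 1 [NS]: N:car4-GO,E:wait,S:car1-GO,W:wait | queues: N=0 E=0 S=0 W=2
Step 2 [NS]: N:empty,E:wait,S:empty,W:wait | queues: N=0 E=0 S=0 W=2
Step 3 [NS]: N:empty,E:wait,S:empty,W:wait | queues: N=0 E=0 S=0 W=2
Cars crossed by step 3: 2

Answer: 2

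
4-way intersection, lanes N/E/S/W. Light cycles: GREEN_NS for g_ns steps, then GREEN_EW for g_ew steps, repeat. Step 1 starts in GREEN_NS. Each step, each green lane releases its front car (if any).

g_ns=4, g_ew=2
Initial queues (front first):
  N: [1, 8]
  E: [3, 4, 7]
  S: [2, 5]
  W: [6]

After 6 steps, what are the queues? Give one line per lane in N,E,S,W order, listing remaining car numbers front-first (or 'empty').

Step 1 [NS]: N:car1-GO,E:wait,S:car2-GO,W:wait | queues: N=1 E=3 S=1 W=1
Step 2 [NS]: N:car8-GO,E:wait,S:car5-GO,W:wait | queues: N=0 E=3 S=0 W=1
Step 3 [NS]: N:empty,E:wait,S:empty,W:wait | queues: N=0 E=3 S=0 W=1
Step 4 [NS]: N:empty,E:wait,S:empty,W:wait | queues: N=0 E=3 S=0 W=1
Step 5 [EW]: N:wait,E:car3-GO,S:wait,W:car6-GO | queues: N=0 E=2 S=0 W=0
Step 6 [EW]: N:wait,E:car4-GO,S:wait,W:empty | queues: N=0 E=1 S=0 W=0

N: empty
E: 7
S: empty
W: empty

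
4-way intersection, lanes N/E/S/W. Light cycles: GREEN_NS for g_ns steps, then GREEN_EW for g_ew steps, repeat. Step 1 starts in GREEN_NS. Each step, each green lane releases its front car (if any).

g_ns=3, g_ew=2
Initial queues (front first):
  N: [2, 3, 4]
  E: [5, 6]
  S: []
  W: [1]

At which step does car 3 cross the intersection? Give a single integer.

Step 1 [NS]: N:car2-GO,E:wait,S:empty,W:wait | queues: N=2 E=2 S=0 W=1
Step 2 [NS]: N:car3-GO,E:wait,S:empty,W:wait | queues: N=1 E=2 S=0 W=1
Step 3 [NS]: N:car4-GO,E:wait,S:empty,W:wait | queues: N=0 E=2 S=0 W=1
Step 4 [EW]: N:wait,E:car5-GO,S:wait,W:car1-GO | queues: N=0 E=1 S=0 W=0
Step 5 [EW]: N:wait,E:car6-GO,S:wait,W:empty | queues: N=0 E=0 S=0 W=0
Car 3 crosses at step 2

2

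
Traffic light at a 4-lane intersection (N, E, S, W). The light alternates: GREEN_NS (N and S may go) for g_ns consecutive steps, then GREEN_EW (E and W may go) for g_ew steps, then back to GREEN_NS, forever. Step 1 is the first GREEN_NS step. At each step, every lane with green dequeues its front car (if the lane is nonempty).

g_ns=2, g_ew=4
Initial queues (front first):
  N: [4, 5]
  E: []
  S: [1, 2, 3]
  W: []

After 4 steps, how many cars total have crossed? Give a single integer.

Step 1 [NS]: N:car4-GO,E:wait,S:car1-GO,W:wait | queues: N=1 E=0 S=2 W=0
Step 2 [NS]: N:car5-GO,E:wait,S:car2-GO,W:wait | queues: N=0 E=0 S=1 W=0
Step 3 [EW]: N:wait,E:empty,S:wait,W:empty | queues: N=0 E=0 S=1 W=0
Step 4 [EW]: N:wait,E:empty,S:wait,W:empty | queues: N=0 E=0 S=1 W=0
Cars crossed by step 4: 4

Answer: 4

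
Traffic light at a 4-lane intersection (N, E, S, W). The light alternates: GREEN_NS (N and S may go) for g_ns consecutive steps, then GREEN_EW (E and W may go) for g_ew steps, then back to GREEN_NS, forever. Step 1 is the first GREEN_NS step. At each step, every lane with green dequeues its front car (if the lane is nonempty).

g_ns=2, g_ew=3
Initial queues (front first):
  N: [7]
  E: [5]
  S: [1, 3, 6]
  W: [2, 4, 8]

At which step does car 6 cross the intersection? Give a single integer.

Step 1 [NS]: N:car7-GO,E:wait,S:car1-GO,W:wait | queues: N=0 E=1 S=2 W=3
Step 2 [NS]: N:empty,E:wait,S:car3-GO,W:wait | queues: N=0 E=1 S=1 W=3
Step 3 [EW]: N:wait,E:car5-GO,S:wait,W:car2-GO | queues: N=0 E=0 S=1 W=2
Step 4 [EW]: N:wait,E:empty,S:wait,W:car4-GO | queues: N=0 E=0 S=1 W=1
Step 5 [EW]: N:wait,E:empty,S:wait,W:car8-GO | queues: N=0 E=0 S=1 W=0
Step 6 [NS]: N:empty,E:wait,S:car6-GO,W:wait | queues: N=0 E=0 S=0 W=0
Car 6 crosses at step 6

6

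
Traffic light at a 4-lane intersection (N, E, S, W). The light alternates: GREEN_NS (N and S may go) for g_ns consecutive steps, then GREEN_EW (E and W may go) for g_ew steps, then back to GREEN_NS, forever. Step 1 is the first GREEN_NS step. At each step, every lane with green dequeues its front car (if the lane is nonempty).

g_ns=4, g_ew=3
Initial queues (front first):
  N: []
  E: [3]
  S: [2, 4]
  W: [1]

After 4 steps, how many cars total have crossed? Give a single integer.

Answer: 2

Derivation:
Step 1 [NS]: N:empty,E:wait,S:car2-GO,W:wait | queues: N=0 E=1 S=1 W=1
Step 2 [NS]: N:empty,E:wait,S:car4-GO,W:wait | queues: N=0 E=1 S=0 W=1
Step 3 [NS]: N:empty,E:wait,S:empty,W:wait | queues: N=0 E=1 S=0 W=1
Step 4 [NS]: N:empty,E:wait,S:empty,W:wait | queues: N=0 E=1 S=0 W=1
Cars crossed by step 4: 2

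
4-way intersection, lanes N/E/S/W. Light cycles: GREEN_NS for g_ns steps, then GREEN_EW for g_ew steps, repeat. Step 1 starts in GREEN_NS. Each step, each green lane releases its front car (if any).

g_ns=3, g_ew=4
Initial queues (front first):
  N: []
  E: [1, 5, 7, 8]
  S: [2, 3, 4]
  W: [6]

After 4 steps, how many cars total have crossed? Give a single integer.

Step 1 [NS]: N:empty,E:wait,S:car2-GO,W:wait | queues: N=0 E=4 S=2 W=1
Step 2 [NS]: N:empty,E:wait,S:car3-GO,W:wait | queues: N=0 E=4 S=1 W=1
Step 3 [NS]: N:empty,E:wait,S:car4-GO,W:wait | queues: N=0 E=4 S=0 W=1
Step 4 [EW]: N:wait,E:car1-GO,S:wait,W:car6-GO | queues: N=0 E=3 S=0 W=0
Cars crossed by step 4: 5

Answer: 5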